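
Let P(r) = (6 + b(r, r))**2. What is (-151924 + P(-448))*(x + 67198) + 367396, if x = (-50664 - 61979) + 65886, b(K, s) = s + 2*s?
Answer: 33489266516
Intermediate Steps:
b(K, s) = 3*s
x = -46757 (x = -112643 + 65886 = -46757)
P(r) = (6 + 3*r)**2
(-151924 + P(-448))*(x + 67198) + 367396 = (-151924 + 9*(2 - 448)**2)*(-46757 + 67198) + 367396 = (-151924 + 9*(-446)**2)*20441 + 367396 = (-151924 + 9*198916)*20441 + 367396 = (-151924 + 1790244)*20441 + 367396 = 1638320*20441 + 367396 = 33488899120 + 367396 = 33489266516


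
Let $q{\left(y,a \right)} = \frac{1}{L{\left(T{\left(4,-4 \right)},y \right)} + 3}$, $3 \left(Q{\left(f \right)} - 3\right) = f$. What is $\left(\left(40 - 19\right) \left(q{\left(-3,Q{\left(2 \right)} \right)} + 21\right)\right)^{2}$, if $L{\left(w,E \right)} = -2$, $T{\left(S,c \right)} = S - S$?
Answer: $213444$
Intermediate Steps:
$T{\left(S,c \right)} = 0$
$Q{\left(f \right)} = 3 + \frac{f}{3}$
$q{\left(y,a \right)} = 1$ ($q{\left(y,a \right)} = \frac{1}{-2 + 3} = 1^{-1} = 1$)
$\left(\left(40 - 19\right) \left(q{\left(-3,Q{\left(2 \right)} \right)} + 21\right)\right)^{2} = \left(\left(40 - 19\right) \left(1 + 21\right)\right)^{2} = \left(21 \cdot 22\right)^{2} = 462^{2} = 213444$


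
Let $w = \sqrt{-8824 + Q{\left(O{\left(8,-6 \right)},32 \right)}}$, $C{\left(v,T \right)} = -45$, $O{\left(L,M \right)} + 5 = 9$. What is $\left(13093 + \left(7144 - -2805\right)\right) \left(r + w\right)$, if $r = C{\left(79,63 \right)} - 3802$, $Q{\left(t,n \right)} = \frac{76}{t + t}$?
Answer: $-88642574 + 195857 i \sqrt{122} \approx -8.8643 \cdot 10^{7} + 2.1633 \cdot 10^{6} i$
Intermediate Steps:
$O{\left(L,M \right)} = 4$ ($O{\left(L,M \right)} = -5 + 9 = 4$)
$Q{\left(t,n \right)} = \frac{38}{t}$ ($Q{\left(t,n \right)} = \frac{76}{2 t} = 76 \frac{1}{2 t} = \frac{38}{t}$)
$w = \frac{17 i \sqrt{122}}{2}$ ($w = \sqrt{-8824 + \frac{38}{4}} = \sqrt{-8824 + 38 \cdot \frac{1}{4}} = \sqrt{-8824 + \frac{19}{2}} = \sqrt{- \frac{17629}{2}} = \frac{17 i \sqrt{122}}{2} \approx 93.886 i$)
$r = -3847$ ($r = -45 - 3802 = -3847$)
$\left(13093 + \left(7144 - -2805\right)\right) \left(r + w\right) = \left(13093 + \left(7144 - -2805\right)\right) \left(-3847 + \frac{17 i \sqrt{122}}{2}\right) = \left(13093 + \left(7144 + 2805\right)\right) \left(-3847 + \frac{17 i \sqrt{122}}{2}\right) = \left(13093 + 9949\right) \left(-3847 + \frac{17 i \sqrt{122}}{2}\right) = 23042 \left(-3847 + \frac{17 i \sqrt{122}}{2}\right) = -88642574 + 195857 i \sqrt{122}$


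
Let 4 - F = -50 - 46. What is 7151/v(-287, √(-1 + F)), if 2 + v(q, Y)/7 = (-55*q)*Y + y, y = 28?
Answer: -185926/172672189193 + 48376515*√11/24667455599 ≈ 0.0065033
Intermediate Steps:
F = 100 (F = 4 - (-50 - 46) = 4 - 1*(-96) = 4 + 96 = 100)
v(q, Y) = 182 - 385*Y*q (v(q, Y) = -14 + 7*((-55*q)*Y + 28) = -14 + 7*(-55*Y*q + 28) = -14 + 7*(28 - 55*Y*q) = -14 + (196 - 385*Y*q) = 182 - 385*Y*q)
7151/v(-287, √(-1 + F)) = 7151/(182 - 385*√(-1 + 100)*(-287)) = 7151/(182 - 385*√99*(-287)) = 7151/(182 - 385*3*√11*(-287)) = 7151/(182 + 331485*√11)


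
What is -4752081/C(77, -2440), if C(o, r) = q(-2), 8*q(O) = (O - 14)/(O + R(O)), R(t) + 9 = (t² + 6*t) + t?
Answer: -99793701/2 ≈ -4.9897e+7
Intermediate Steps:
R(t) = -9 + t² + 7*t (R(t) = -9 + ((t² + 6*t) + t) = -9 + (t² + 7*t) = -9 + t² + 7*t)
q(O) = (-14 + O)/(8*(-9 + O² + 8*O)) (q(O) = ((O - 14)/(O + (-9 + O² + 7*O)))/8 = ((-14 + O)/(-9 + O² + 8*O))/8 = (-14 + O)/(8*(-9 + O² + 8*O)))
C(o, r) = 2/21 (C(o, r) = (-14 - 2)/(8*(-9 + (-2)² + 8*(-2))) = (⅛)*(-16)/(-9 + 4 - 16) = (⅛)*(-16)/(-21) = (⅛)*(-1/21)*(-16) = 2/21)
-4752081/C(77, -2440) = -4752081/2/21 = -4752081*21/2 = -99793701/2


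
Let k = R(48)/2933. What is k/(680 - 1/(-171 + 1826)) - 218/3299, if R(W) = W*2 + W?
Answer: -239595716842/3629774528611 ≈ -0.066008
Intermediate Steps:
R(W) = 3*W (R(W) = 2*W + W = 3*W)
k = 144/2933 (k = (3*48)/2933 = 144*(1/2933) = 144/2933 ≈ 0.049096)
k/(680 - 1/(-171 + 1826)) - 218/3299 = 144/(2933*(680 - 1/(-171 + 1826))) - 218/3299 = 144/(2933*(680 - 1/1655)) - 218*1/3299 = 144/(2933*(680 - 1*1/1655)) - 218/3299 = 144/(2933*(680 - 1/1655)) - 218/3299 = 144/(2933*(1125399/1655)) - 218/3299 = (144/2933)*(1655/1125399) - 218/3299 = 79440/1100265089 - 218/3299 = -239595716842/3629774528611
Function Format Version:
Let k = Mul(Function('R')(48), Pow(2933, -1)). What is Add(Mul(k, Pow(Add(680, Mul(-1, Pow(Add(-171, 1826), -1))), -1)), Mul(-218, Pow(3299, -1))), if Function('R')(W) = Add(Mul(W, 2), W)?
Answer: Rational(-239595716842, 3629774528611) ≈ -0.066008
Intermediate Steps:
Function('R')(W) = Mul(3, W) (Function('R')(W) = Add(Mul(2, W), W) = Mul(3, W))
k = Rational(144, 2933) (k = Mul(Mul(3, 48), Pow(2933, -1)) = Mul(144, Rational(1, 2933)) = Rational(144, 2933) ≈ 0.049096)
Add(Mul(k, Pow(Add(680, Mul(-1, Pow(Add(-171, 1826), -1))), -1)), Mul(-218, Pow(3299, -1))) = Add(Mul(Rational(144, 2933), Pow(Add(680, Mul(-1, Pow(Add(-171, 1826), -1))), -1)), Mul(-218, Pow(3299, -1))) = Add(Mul(Rational(144, 2933), Pow(Add(680, Mul(-1, Pow(1655, -1))), -1)), Mul(-218, Rational(1, 3299))) = Add(Mul(Rational(144, 2933), Pow(Add(680, Mul(-1, Rational(1, 1655))), -1)), Rational(-218, 3299)) = Add(Mul(Rational(144, 2933), Pow(Add(680, Rational(-1, 1655)), -1)), Rational(-218, 3299)) = Add(Mul(Rational(144, 2933), Pow(Rational(1125399, 1655), -1)), Rational(-218, 3299)) = Add(Mul(Rational(144, 2933), Rational(1655, 1125399)), Rational(-218, 3299)) = Add(Rational(79440, 1100265089), Rational(-218, 3299)) = Rational(-239595716842, 3629774528611)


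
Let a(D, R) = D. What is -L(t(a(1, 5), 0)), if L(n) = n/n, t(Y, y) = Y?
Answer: -1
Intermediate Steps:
L(n) = 1
-L(t(a(1, 5), 0)) = -1*1 = -1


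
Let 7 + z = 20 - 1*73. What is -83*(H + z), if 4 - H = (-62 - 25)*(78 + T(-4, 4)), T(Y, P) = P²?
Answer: -674126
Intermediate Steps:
z = -60 (z = -7 + (20 - 1*73) = -7 + (20 - 73) = -7 - 53 = -60)
H = 8182 (H = 4 - (-62 - 25)*(78 + 4²) = 4 - (-87)*(78 + 16) = 4 - (-87)*94 = 4 - 1*(-8178) = 4 + 8178 = 8182)
-83*(H + z) = -83*(8182 - 60) = -83*8122 = -674126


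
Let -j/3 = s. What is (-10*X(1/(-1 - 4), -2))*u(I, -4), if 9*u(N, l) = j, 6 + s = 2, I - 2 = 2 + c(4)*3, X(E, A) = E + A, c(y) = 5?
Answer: 88/3 ≈ 29.333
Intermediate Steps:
X(E, A) = A + E
I = 19 (I = 2 + (2 + 5*3) = 2 + (2 + 15) = 2 + 17 = 19)
s = -4 (s = -6 + 2 = -4)
j = 12 (j = -3*(-4) = 12)
u(N, l) = 4/3 (u(N, l) = (⅑)*12 = 4/3)
(-10*X(1/(-1 - 4), -2))*u(I, -4) = -10*(-2 + 1/(-1 - 4))*(4/3) = -10*(-2 + 1/(-5))*(4/3) = -10*(-2 - ⅕)*(4/3) = -10*(-11/5)*(4/3) = 22*(4/3) = 88/3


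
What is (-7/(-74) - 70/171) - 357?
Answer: -4521461/12654 ≈ -357.31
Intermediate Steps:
(-7/(-74) - 70/171) - 357 = (-7*(-1/74) - 70*1/171) - 357 = (7/74 - 70/171) - 357 = -3983/12654 - 357 = -4521461/12654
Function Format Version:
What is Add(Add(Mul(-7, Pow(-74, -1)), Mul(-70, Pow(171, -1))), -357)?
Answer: Rational(-4521461, 12654) ≈ -357.31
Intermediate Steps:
Add(Add(Mul(-7, Pow(-74, -1)), Mul(-70, Pow(171, -1))), -357) = Add(Add(Mul(-7, Rational(-1, 74)), Mul(-70, Rational(1, 171))), -357) = Add(Add(Rational(7, 74), Rational(-70, 171)), -357) = Add(Rational(-3983, 12654), -357) = Rational(-4521461, 12654)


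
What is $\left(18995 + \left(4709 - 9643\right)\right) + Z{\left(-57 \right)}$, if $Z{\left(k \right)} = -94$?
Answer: $13967$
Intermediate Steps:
$\left(18995 + \left(4709 - 9643\right)\right) + Z{\left(-57 \right)} = \left(18995 + \left(4709 - 9643\right)\right) - 94 = \left(18995 - 4934\right) - 94 = 14061 - 94 = 13967$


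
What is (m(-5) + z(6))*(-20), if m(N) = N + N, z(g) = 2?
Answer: 160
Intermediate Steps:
m(N) = 2*N
(m(-5) + z(6))*(-20) = (2*(-5) + 2)*(-20) = (-10 + 2)*(-20) = -8*(-20) = 160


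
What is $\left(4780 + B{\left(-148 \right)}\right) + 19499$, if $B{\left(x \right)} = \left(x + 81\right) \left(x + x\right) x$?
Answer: $-2910857$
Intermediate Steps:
$B{\left(x \right)} = 2 x^{2} \left(81 + x\right)$ ($B{\left(x \right)} = \left(81 + x\right) 2 x x = 2 x \left(81 + x\right) x = 2 x^{2} \left(81 + x\right)$)
$\left(4780 + B{\left(-148 \right)}\right) + 19499 = \left(4780 + 2 \left(-148\right)^{2} \left(81 - 148\right)\right) + 19499 = \left(4780 + 2 \cdot 21904 \left(-67\right)\right) + 19499 = \left(4780 - 2935136\right) + 19499 = -2930356 + 19499 = -2910857$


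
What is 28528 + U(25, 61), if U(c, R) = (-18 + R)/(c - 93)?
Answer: 1939861/68 ≈ 28527.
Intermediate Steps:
U(c, R) = (-18 + R)/(-93 + c)
28528 + U(25, 61) = 28528 + (-18 + 61)/(-93 + 25) = 28528 + 43/(-68) = 28528 - 1/68*43 = 28528 - 43/68 = 1939861/68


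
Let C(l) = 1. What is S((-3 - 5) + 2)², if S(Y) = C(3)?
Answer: 1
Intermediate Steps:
S(Y) = 1
S((-3 - 5) + 2)² = 1² = 1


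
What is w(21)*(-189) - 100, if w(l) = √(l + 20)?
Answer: -100 - 189*√41 ≈ -1310.2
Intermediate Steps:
w(l) = √(20 + l)
w(21)*(-189) - 100 = √(20 + 21)*(-189) - 100 = √41*(-189) - 100 = -189*√41 - 100 = -100 - 189*√41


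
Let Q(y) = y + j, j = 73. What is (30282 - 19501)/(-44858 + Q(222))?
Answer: -10781/44563 ≈ -0.24193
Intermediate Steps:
Q(y) = 73 + y (Q(y) = y + 73 = 73 + y)
(30282 - 19501)/(-44858 + Q(222)) = (30282 - 19501)/(-44858 + (73 + 222)) = 10781/(-44858 + 295) = 10781/(-44563) = 10781*(-1/44563) = -10781/44563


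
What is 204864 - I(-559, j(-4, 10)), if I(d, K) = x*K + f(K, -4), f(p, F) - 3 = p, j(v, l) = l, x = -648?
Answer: 211331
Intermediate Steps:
f(p, F) = 3 + p
I(d, K) = 3 - 647*K (I(d, K) = -648*K + (3 + K) = 3 - 647*K)
204864 - I(-559, j(-4, 10)) = 204864 - (3 - 647*10) = 204864 - (3 - 6470) = 204864 - 1*(-6467) = 204864 + 6467 = 211331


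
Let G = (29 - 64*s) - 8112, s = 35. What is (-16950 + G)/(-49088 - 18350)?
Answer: 27273/67438 ≈ 0.40442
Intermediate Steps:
G = -10323 (G = (29 - 64*35) - 8112 = (29 - 2240) - 8112 = -2211 - 8112 = -10323)
(-16950 + G)/(-49088 - 18350) = (-16950 - 10323)/(-49088 - 18350) = -27273/(-67438) = -27273*(-1/67438) = 27273/67438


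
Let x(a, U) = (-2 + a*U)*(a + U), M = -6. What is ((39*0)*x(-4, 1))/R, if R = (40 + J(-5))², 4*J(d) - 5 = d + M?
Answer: 0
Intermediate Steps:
J(d) = -¼ + d/4 (J(d) = 5/4 + (d - 6)/4 = 5/4 + (-6 + d)/4 = 5/4 + (-3/2 + d/4) = -¼ + d/4)
x(a, U) = (-2 + U*a)*(U + a)
R = 5929/4 (R = (40 + (-¼ + (¼)*(-5)))² = (40 + (-¼ - 5/4))² = (40 - 3/2)² = (77/2)² = 5929/4 ≈ 1482.3)
((39*0)*x(-4, 1))/R = ((39*0)*(-2*1 - 2*(-4) + 1*(-4)² - 4*1²))/(5929/4) = (0*(-2 + 8 + 1*16 - 4*1))*(4/5929) = (0*(-2 + 8 + 16 - 4))*(4/5929) = (0*18)*(4/5929) = 0*(4/5929) = 0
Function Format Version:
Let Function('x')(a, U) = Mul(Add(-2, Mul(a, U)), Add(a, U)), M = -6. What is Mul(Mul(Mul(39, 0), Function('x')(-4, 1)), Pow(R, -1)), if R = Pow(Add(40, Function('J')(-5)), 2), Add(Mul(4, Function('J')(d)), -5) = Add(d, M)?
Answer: 0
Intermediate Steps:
Function('J')(d) = Add(Rational(-1, 4), Mul(Rational(1, 4), d)) (Function('J')(d) = Add(Rational(5, 4), Mul(Rational(1, 4), Add(d, -6))) = Add(Rational(5, 4), Mul(Rational(1, 4), Add(-6, d))) = Add(Rational(5, 4), Add(Rational(-3, 2), Mul(Rational(1, 4), d))) = Add(Rational(-1, 4), Mul(Rational(1, 4), d)))
Function('x')(a, U) = Mul(Add(-2, Mul(U, a)), Add(U, a))
R = Rational(5929, 4) (R = Pow(Add(40, Add(Rational(-1, 4), Mul(Rational(1, 4), -5))), 2) = Pow(Add(40, Add(Rational(-1, 4), Rational(-5, 4))), 2) = Pow(Add(40, Rational(-3, 2)), 2) = Pow(Rational(77, 2), 2) = Rational(5929, 4) ≈ 1482.3)
Mul(Mul(Mul(39, 0), Function('x')(-4, 1)), Pow(R, -1)) = Mul(Mul(Mul(39, 0), Add(Mul(-2, 1), Mul(-2, -4), Mul(1, Pow(-4, 2)), Mul(-4, Pow(1, 2)))), Pow(Rational(5929, 4), -1)) = Mul(Mul(0, Add(-2, 8, Mul(1, 16), Mul(-4, 1))), Rational(4, 5929)) = Mul(Mul(0, Add(-2, 8, 16, -4)), Rational(4, 5929)) = Mul(Mul(0, 18), Rational(4, 5929)) = Mul(0, Rational(4, 5929)) = 0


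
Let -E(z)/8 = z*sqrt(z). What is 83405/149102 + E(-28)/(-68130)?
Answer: 83405/149102 - 224*I*sqrt(7)/34065 ≈ 0.55938 - 0.017398*I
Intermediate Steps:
E(z) = -8*z**(3/2) (E(z) = -8*z*sqrt(z) = -8*z**(3/2))
83405/149102 + E(-28)/(-68130) = 83405/149102 - (-448)*I*sqrt(7)/(-68130) = 83405*(1/149102) - (-448)*I*sqrt(7)*(-1/68130) = 83405/149102 + (448*I*sqrt(7))*(-1/68130) = 83405/149102 - 224*I*sqrt(7)/34065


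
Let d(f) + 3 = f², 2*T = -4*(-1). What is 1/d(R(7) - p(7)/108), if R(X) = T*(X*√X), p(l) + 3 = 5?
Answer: 11640686580/15936087917017 + 4408992*√7/15936087917017 ≈ 0.00073119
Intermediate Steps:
T = 2 (T = (-4*(-1))/2 = (½)*4 = 2)
p(l) = 2 (p(l) = -3 + 5 = 2)
R(X) = 2*X^(3/2) (R(X) = 2*(X*√X) = 2*X^(3/2))
d(f) = -3 + f²
1/d(R(7) - p(7)/108) = 1/(-3 + (2*7^(3/2) - 2/108)²) = 1/(-3 + (2*(7*√7) - 2/108)²) = 1/(-3 + (14*√7 - 1*1/54)²) = 1/(-3 + (14*√7 - 1/54)²) = 1/(-3 + (-1/54 + 14*√7)²)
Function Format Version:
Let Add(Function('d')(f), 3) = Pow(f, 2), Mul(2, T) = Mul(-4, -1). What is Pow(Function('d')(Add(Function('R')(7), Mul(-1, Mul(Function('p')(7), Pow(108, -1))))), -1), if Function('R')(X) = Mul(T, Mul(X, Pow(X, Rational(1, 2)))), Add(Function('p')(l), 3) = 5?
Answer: Add(Rational(11640686580, 15936087917017), Mul(Rational(4408992, 15936087917017), Pow(7, Rational(1, 2)))) ≈ 0.00073119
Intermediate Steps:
T = 2 (T = Mul(Rational(1, 2), Mul(-4, -1)) = Mul(Rational(1, 2), 4) = 2)
Function('p')(l) = 2 (Function('p')(l) = Add(-3, 5) = 2)
Function('R')(X) = Mul(2, Pow(X, Rational(3, 2))) (Function('R')(X) = Mul(2, Mul(X, Pow(X, Rational(1, 2)))) = Mul(2, Pow(X, Rational(3, 2))))
Function('d')(f) = Add(-3, Pow(f, 2))
Pow(Function('d')(Add(Function('R')(7), Mul(-1, Mul(Function('p')(7), Pow(108, -1))))), -1) = Pow(Add(-3, Pow(Add(Mul(2, Pow(7, Rational(3, 2))), Mul(-1, Mul(2, Pow(108, -1)))), 2)), -1) = Pow(Add(-3, Pow(Add(Mul(2, Mul(7, Pow(7, Rational(1, 2)))), Mul(-1, Mul(2, Rational(1, 108)))), 2)), -1) = Pow(Add(-3, Pow(Add(Mul(14, Pow(7, Rational(1, 2))), Mul(-1, Rational(1, 54))), 2)), -1) = Pow(Add(-3, Pow(Add(Mul(14, Pow(7, Rational(1, 2))), Rational(-1, 54)), 2)), -1) = Pow(Add(-3, Pow(Add(Rational(-1, 54), Mul(14, Pow(7, Rational(1, 2)))), 2)), -1)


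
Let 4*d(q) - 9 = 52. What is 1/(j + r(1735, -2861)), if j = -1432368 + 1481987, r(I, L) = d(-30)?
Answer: 4/198537 ≈ 2.0147e-5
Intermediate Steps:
d(q) = 61/4 (d(q) = 9/4 + (¼)*52 = 9/4 + 13 = 61/4)
r(I, L) = 61/4
j = 49619
1/(j + r(1735, -2861)) = 1/(49619 + 61/4) = 1/(198537/4) = 4/198537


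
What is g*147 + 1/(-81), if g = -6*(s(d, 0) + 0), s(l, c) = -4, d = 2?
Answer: 285767/81 ≈ 3528.0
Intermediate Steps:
g = 24 (g = -6*(-4 + 0) = -6*(-4) = 24)
g*147 + 1/(-81) = 24*147 + 1/(-81) = 3528 - 1/81 = 285767/81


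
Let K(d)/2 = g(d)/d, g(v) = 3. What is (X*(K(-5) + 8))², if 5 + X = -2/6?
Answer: 295936/225 ≈ 1315.3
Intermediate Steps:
X = -16/3 (X = -5 - 2/6 = -5 - 2*⅙ = -5 - ⅓ = -16/3 ≈ -5.3333)
K(d) = 6/d (K(d) = 2*(3/d) = 6/d)
(X*(K(-5) + 8))² = (-16*(6/(-5) + 8)/3)² = (-16*(6*(-⅕) + 8)/3)² = (-16*(-6/5 + 8)/3)² = (-16/3*34/5)² = (-544/15)² = 295936/225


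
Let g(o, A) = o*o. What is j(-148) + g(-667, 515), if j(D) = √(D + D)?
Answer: 444889 + 2*I*√74 ≈ 4.4489e+5 + 17.205*I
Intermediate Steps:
g(o, A) = o²
j(D) = √2*√D (j(D) = √(2*D) = √2*√D)
j(-148) + g(-667, 515) = √2*√(-148) + (-667)² = √2*(2*I*√37) + 444889 = 2*I*√74 + 444889 = 444889 + 2*I*√74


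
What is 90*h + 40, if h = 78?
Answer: 7060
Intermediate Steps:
90*h + 40 = 90*78 + 40 = 7020 + 40 = 7060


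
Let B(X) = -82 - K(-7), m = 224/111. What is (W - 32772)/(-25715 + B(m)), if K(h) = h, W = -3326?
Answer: 18049/12895 ≈ 1.3997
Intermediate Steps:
m = 224/111 (m = 224*(1/111) = 224/111 ≈ 2.0180)
B(X) = -75 (B(X) = -82 - 1*(-7) = -82 + 7 = -75)
(W - 32772)/(-25715 + B(m)) = (-3326 - 32772)/(-25715 - 75) = -36098/(-25790) = -36098*(-1/25790) = 18049/12895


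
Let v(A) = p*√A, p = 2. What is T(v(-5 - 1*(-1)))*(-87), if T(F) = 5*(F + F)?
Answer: -3480*I ≈ -3480.0*I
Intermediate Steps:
v(A) = 2*√A
T(F) = 10*F (T(F) = 5*(2*F) = 10*F)
T(v(-5 - 1*(-1)))*(-87) = (10*(2*√(-5 - 1*(-1))))*(-87) = (10*(2*√(-5 + 1)))*(-87) = (10*(2*√(-4)))*(-87) = (10*(2*(2*I)))*(-87) = (10*(4*I))*(-87) = (40*I)*(-87) = -3480*I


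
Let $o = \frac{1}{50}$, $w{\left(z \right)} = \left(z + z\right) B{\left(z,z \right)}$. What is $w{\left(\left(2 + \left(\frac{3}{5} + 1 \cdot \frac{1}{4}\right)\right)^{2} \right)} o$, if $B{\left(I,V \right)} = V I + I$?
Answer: $\frac{38518847649}{1600000000} \approx 24.074$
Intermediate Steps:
$B{\left(I,V \right)} = I + I V$ ($B{\left(I,V \right)} = I V + I = I + I V$)
$w{\left(z \right)} = 2 z^{2} \left(1 + z\right)$ ($w{\left(z \right)} = \left(z + z\right) z \left(1 + z\right) = 2 z z \left(1 + z\right) = 2 z^{2} \left(1 + z\right)$)
$o = \frac{1}{50} \approx 0.02$
$w{\left(\left(2 + \left(\frac{3}{5} + 1 \cdot \frac{1}{4}\right)\right)^{2} \right)} o = 2 \left(\left(2 + \left(\frac{3}{5} + 1 \cdot \frac{1}{4}\right)\right)^{2}\right)^{2} \left(1 + \left(2 + \left(\frac{3}{5} + 1 \cdot \frac{1}{4}\right)\right)^{2}\right) \frac{1}{50} = 2 \left(\left(2 + \left(3 \cdot \frac{1}{5} + 1 \cdot \frac{1}{4}\right)\right)^{2}\right)^{2} \left(1 + \left(2 + \left(3 \cdot \frac{1}{5} + 1 \cdot \frac{1}{4}\right)\right)^{2}\right) \frac{1}{50} = 2 \left(\left(2 + \left(\frac{3}{5} + \frac{1}{4}\right)\right)^{2}\right)^{2} \left(1 + \left(2 + \left(\frac{3}{5} + \frac{1}{4}\right)\right)^{2}\right) \frac{1}{50} = 2 \left(\left(2 + \frac{17}{20}\right)^{2}\right)^{2} \left(1 + \left(2 + \frac{17}{20}\right)^{2}\right) \frac{1}{50} = 2 \left(\left(\frac{57}{20}\right)^{2}\right)^{2} \left(1 + \left(\frac{57}{20}\right)^{2}\right) \frac{1}{50} = 2 \left(\frac{3249}{400}\right)^{2} \left(1 + \frac{3249}{400}\right) \frac{1}{50} = 2 \cdot \frac{10556001}{160000} \cdot \frac{3649}{400} \cdot \frac{1}{50} = \frac{38518847649}{32000000} \cdot \frac{1}{50} = \frac{38518847649}{1600000000}$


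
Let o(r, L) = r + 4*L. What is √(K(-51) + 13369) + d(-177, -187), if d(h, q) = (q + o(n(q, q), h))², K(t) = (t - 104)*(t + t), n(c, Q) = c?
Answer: 1170724 + √29179 ≈ 1.1709e+6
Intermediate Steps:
K(t) = 2*t*(-104 + t) (K(t) = (-104 + t)*(2*t) = 2*t*(-104 + t))
d(h, q) = (2*q + 4*h)² (d(h, q) = (q + (q + 4*h))² = (2*q + 4*h)²)
√(K(-51) + 13369) + d(-177, -187) = √(2*(-51)*(-104 - 51) + 13369) + 4*(-187 + 2*(-177))² = √(2*(-51)*(-155) + 13369) + 4*(-187 - 354)² = √(15810 + 13369) + 4*(-541)² = √29179 + 4*292681 = √29179 + 1170724 = 1170724 + √29179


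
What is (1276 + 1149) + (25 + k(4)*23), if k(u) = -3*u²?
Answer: 1346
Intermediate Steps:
(1276 + 1149) + (25 + k(4)*23) = (1276 + 1149) + (25 - 3*4²*23) = 2425 + (25 - 3*16*23) = 2425 + (25 - 48*23) = 2425 + (25 - 1104) = 2425 - 1079 = 1346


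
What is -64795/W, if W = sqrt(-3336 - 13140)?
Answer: 64795*I*sqrt(4119)/8238 ≈ 504.8*I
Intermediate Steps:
W = 2*I*sqrt(4119) (W = sqrt(-16476) = 2*I*sqrt(4119) ≈ 128.36*I)
-64795/W = -64795*(-I*sqrt(4119)/8238) = -(-64795)*I*sqrt(4119)/8238 = 64795*I*sqrt(4119)/8238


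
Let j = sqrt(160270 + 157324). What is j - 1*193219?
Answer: -193219 + sqrt(317594) ≈ -1.9266e+5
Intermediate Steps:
j = sqrt(317594) ≈ 563.55
j - 1*193219 = sqrt(317594) - 1*193219 = sqrt(317594) - 193219 = -193219 + sqrt(317594)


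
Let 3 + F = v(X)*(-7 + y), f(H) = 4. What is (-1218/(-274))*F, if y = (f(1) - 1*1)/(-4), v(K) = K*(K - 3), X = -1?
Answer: -20706/137 ≈ -151.14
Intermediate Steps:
v(K) = K*(-3 + K)
y = -¾ (y = (4 - 1*1)/(-4) = (4 - 1)*(-¼) = 3*(-¼) = -¾ ≈ -0.75000)
F = -34 (F = -3 + (-(-3 - 1))*(-7 - ¾) = -3 - 1*(-4)*(-31/4) = -3 + 4*(-31/4) = -3 - 31 = -34)
(-1218/(-274))*F = -1218/(-274)*(-34) = -1218*(-1/274)*(-34) = (609/137)*(-34) = -20706/137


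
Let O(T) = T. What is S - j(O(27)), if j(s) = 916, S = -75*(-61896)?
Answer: 4641284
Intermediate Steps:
S = 4642200
S - j(O(27)) = 4642200 - 1*916 = 4642200 - 916 = 4641284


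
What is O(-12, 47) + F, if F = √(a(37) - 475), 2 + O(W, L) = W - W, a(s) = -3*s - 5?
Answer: -2 + I*√591 ≈ -2.0 + 24.31*I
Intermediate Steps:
a(s) = -5 - 3*s
O(W, L) = -2 (O(W, L) = -2 + (W - W) = -2 + 0 = -2)
F = I*√591 (F = √((-5 - 3*37) - 475) = √((-5 - 111) - 475) = √(-116 - 475) = √(-591) = I*√591 ≈ 24.31*I)
O(-12, 47) + F = -2 + I*√591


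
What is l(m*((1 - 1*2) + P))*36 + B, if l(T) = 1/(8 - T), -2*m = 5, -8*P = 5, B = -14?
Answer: -34/7 ≈ -4.8571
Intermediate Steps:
P = -5/8 (P = -⅛*5 = -5/8 ≈ -0.62500)
m = -5/2 (m = -½*5 = -5/2 ≈ -2.5000)
l(m*((1 - 1*2) + P))*36 + B = -1/(-8 - 5*((1 - 1*2) - 5/8)/2)*36 - 14 = -1/(-8 - 5*((1 - 2) - 5/8)/2)*36 - 14 = -1/(-8 - 5*(-1 - 5/8)/2)*36 - 14 = -1/(-8 - 5/2*(-13/8))*36 - 14 = -1/(-8 + 65/16)*36 - 14 = -1/(-63/16)*36 - 14 = -1*(-16/63)*36 - 14 = (16/63)*36 - 14 = 64/7 - 14 = -34/7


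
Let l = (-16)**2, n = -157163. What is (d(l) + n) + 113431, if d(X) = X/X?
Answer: -43731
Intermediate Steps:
l = 256
d(X) = 1
(d(l) + n) + 113431 = (1 - 157163) + 113431 = -157162 + 113431 = -43731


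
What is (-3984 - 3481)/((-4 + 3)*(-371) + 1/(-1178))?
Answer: -8793770/437037 ≈ -20.121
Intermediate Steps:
(-3984 - 3481)/((-4 + 3)*(-371) + 1/(-1178)) = -7465/(-1*(-371) - 1/1178) = -7465/(371 - 1/1178) = -7465/437037/1178 = -7465*1178/437037 = -8793770/437037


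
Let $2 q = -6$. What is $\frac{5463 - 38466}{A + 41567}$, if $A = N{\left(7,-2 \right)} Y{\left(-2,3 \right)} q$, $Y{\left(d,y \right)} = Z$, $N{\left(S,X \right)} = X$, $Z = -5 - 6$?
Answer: $- \frac{33003}{41501} \approx -0.79523$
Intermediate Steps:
$q = -3$ ($q = \frac{1}{2} \left(-6\right) = -3$)
$Z = -11$ ($Z = -5 - 6 = -11$)
$Y{\left(d,y \right)} = -11$
$A = -66$ ($A = \left(-2\right) \left(-11\right) \left(-3\right) = 22 \left(-3\right) = -66$)
$\frac{5463 - 38466}{A + 41567} = \frac{5463 - 38466}{-66 + 41567} = - \frac{33003}{41501}$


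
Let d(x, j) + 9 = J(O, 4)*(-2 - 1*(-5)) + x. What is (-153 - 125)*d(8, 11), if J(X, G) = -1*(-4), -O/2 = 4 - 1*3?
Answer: -3058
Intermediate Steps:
O = -2 (O = -2*(4 - 1*3) = -2*(4 - 3) = -2*1 = -2)
J(X, G) = 4
d(x, j) = 3 + x (d(x, j) = -9 + (4*(-2 - 1*(-5)) + x) = -9 + (4*(-2 + 5) + x) = -9 + (4*3 + x) = -9 + (12 + x) = 3 + x)
(-153 - 125)*d(8, 11) = (-153 - 125)*(3 + 8) = -278*11 = -3058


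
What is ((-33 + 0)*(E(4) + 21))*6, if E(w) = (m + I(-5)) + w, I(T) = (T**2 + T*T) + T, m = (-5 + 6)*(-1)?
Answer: -13662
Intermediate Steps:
m = -1 (m = 1*(-1) = -1)
I(T) = T + 2*T**2 (I(T) = (T**2 + T**2) + T = 2*T**2 + T = T + 2*T**2)
E(w) = 44 + w (E(w) = (-1 - 5*(1 + 2*(-5))) + w = (-1 - 5*(1 - 10)) + w = (-1 - 5*(-9)) + w = (-1 + 45) + w = 44 + w)
((-33 + 0)*(E(4) + 21))*6 = ((-33 + 0)*((44 + 4) + 21))*6 = -33*(48 + 21)*6 = -33*69*6 = -2277*6 = -13662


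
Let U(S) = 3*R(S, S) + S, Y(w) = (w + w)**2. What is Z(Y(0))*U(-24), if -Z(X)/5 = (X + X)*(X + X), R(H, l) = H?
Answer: 0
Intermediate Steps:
Y(w) = 4*w**2 (Y(w) = (2*w)**2 = 4*w**2)
U(S) = 4*S (U(S) = 3*S + S = 4*S)
Z(X) = -20*X**2 (Z(X) = -5*(X + X)*(X + X) = -5*2*X*2*X = -20*X**2)
Z(Y(0))*U(-24) = (-20*(4*0**2)**2)*(4*(-24)) = -20*(4*0)**2*(-96) = -20*0**2*(-96) = -20*0*(-96) = 0*(-96) = 0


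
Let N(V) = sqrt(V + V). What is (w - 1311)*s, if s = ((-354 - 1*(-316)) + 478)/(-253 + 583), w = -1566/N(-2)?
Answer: -1748 + 1044*I ≈ -1748.0 + 1044.0*I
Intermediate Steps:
N(V) = sqrt(2)*sqrt(V) (N(V) = sqrt(2*V) = sqrt(2)*sqrt(V))
w = 783*I (w = -1566*(-I/2) = -(-783)*I = 783*I ≈ 783.0*I)
s = 4/3 (s = ((-354 + 316) + 478)/330 = (-38 + 478)*(1/330) = 440*(1/330) = 4/3 ≈ 1.3333)
(w - 1311)*s = (783*I - 1311)*(4/3) = (-1311 + 783*I)*(4/3) = -1748 + 1044*I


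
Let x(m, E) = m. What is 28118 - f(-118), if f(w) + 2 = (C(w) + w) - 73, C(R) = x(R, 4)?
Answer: 28429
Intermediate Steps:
C(R) = R
f(w) = -75 + 2*w (f(w) = -2 + ((w + w) - 73) = -2 + (2*w - 73) = -2 + (-73 + 2*w) = -75 + 2*w)
28118 - f(-118) = 28118 - (-75 + 2*(-118)) = 28118 - (-75 - 236) = 28118 - 1*(-311) = 28118 + 311 = 28429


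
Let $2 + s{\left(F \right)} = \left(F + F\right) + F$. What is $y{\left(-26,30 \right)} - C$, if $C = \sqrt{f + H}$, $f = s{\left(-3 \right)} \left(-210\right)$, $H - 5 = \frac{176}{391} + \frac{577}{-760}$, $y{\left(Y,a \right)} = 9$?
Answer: $9 - \frac{\sqrt{51099154652370}}{148580} \approx -39.111$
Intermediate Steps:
$s{\left(F \right)} = -2 + 3 F$ ($s{\left(F \right)} = -2 + \left(\left(F + F\right) + F\right) = -2 + \left(2 F + F\right) = -2 + 3 F$)
$H = \frac{1393953}{297160}$ ($H = 5 + \left(\frac{176}{391} + \frac{577}{-760}\right) = 5 + \left(176 \cdot \frac{1}{391} + 577 \left(- \frac{1}{760}\right)\right) = 5 + \left(\frac{176}{391} - \frac{577}{760}\right) = 5 - \frac{91847}{297160} = \frac{1393953}{297160} \approx 4.6909$)
$f = 2310$ ($f = \left(-2 + 3 \left(-3\right)\right) \left(-210\right) = \left(-2 - 9\right) \left(-210\right) = \left(-11\right) \left(-210\right) = 2310$)
$C = \frac{\sqrt{51099154652370}}{148580}$ ($C = \sqrt{2310 + \frac{1393953}{297160}} = \sqrt{\frac{687833553}{297160}} = \frac{\sqrt{51099154652370}}{148580} \approx 48.111$)
$y{\left(-26,30 \right)} - C = 9 - \frac{\sqrt{51099154652370}}{148580}$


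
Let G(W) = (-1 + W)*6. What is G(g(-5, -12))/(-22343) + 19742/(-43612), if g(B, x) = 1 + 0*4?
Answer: -9871/21806 ≈ -0.45267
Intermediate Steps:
g(B, x) = 1 (g(B, x) = 1 + 0 = 1)
G(W) = -6 + 6*W
G(g(-5, -12))/(-22343) + 19742/(-43612) = (-6 + 6*1)/(-22343) + 19742/(-43612) = (-6 + 6)*(-1/22343) + 19742*(-1/43612) = 0*(-1/22343) - 9871/21806 = 0 - 9871/21806 = -9871/21806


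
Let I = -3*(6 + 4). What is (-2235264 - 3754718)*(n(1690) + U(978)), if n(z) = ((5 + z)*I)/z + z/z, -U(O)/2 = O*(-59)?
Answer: -116794825429520/169 ≈ -6.9109e+11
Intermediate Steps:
U(O) = 118*O (U(O) = -2*O*(-59) = -(-118)*O = 118*O)
I = -30 (I = -3*10 = -30)
n(z) = 1 + (-150 - 30*z)/z (n(z) = ((5 + z)*(-30))/z + z/z = (-150 - 30*z)/z + 1 = 1 + (-150 - 30*z)/z)
(-2235264 - 3754718)*(n(1690) + U(978)) = (-2235264 - 3754718)*((-29 - 150/1690) + 118*978) = -5989982*((-29 - 150*1/1690) + 115404) = -5989982*((-29 - 15/169) + 115404) = -5989982*(-4916/169 + 115404) = -5989982*19498360/169 = -116794825429520/169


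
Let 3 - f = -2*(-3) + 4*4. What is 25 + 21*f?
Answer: -374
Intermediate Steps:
f = -19 (f = 3 - (-2*(-3) + 4*4) = 3 - (6 + 16) = 3 - 1*22 = 3 - 22 = -19)
25 + 21*f = 25 + 21*(-19) = 25 - 399 = -374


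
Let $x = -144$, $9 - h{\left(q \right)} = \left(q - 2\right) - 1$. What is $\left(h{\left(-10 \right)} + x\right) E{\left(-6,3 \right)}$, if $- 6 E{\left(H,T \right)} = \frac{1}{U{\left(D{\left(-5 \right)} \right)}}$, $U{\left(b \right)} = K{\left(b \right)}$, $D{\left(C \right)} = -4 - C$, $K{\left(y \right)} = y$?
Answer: $\frac{61}{3} \approx 20.333$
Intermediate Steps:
$h{\left(q \right)} = 12 - q$ ($h{\left(q \right)} = 9 - \left(\left(q - 2\right) - 1\right) = 9 - \left(\left(-2 + q\right) - 1\right) = 9 - \left(-3 + q\right) = 12 - q$)
$U{\left(b \right)} = b$
$E{\left(H,T \right)} = - \frac{1}{6}$ ($E{\left(H,T \right)} = - \frac{1}{6 \left(-4 - -5\right)} = - \frac{1}{6 \left(-4 + 5\right)} = - \frac{1}{6 \cdot 1} = \left(- \frac{1}{6}\right) 1 = - \frac{1}{6}$)
$\left(h{\left(-10 \right)} + x\right) E{\left(-6,3 \right)} = \left(\left(12 - -10\right) - 144\right) \left(- \frac{1}{6}\right) = \left(\left(12 + 10\right) - 144\right) \left(- \frac{1}{6}\right) = \left(22 - 144\right) \left(- \frac{1}{6}\right) = \left(-122\right) \left(- \frac{1}{6}\right) = \frac{61}{3}$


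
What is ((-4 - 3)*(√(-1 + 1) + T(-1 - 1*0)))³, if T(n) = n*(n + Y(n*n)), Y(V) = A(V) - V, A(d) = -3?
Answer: -42875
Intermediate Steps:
Y(V) = -3 - V
T(n) = n*(-3 + n - n²) (T(n) = n*(n + (-3 - n*n)) = n*(n + (-3 - n²)) = n*(-3 + n - n²))
((-4 - 3)*(√(-1 + 1) + T(-1 - 1*0)))³ = ((-4 - 3)*(√(-1 + 1) + (-1 - 1*0)*(-3 + (-1 - 1*0) - (-1 - 1*0)²)))³ = (-7*(√0 + (-1 + 0)*(-3 + (-1 + 0) - (-1 + 0)²)))³ = (-7*(0 - (-3 - 1 - 1*(-1)²)))³ = (-7*(0 - (-3 - 1 - 1*1)))³ = (-7*(0 - (-3 - 1 - 1)))³ = (-7*(0 - 1*(-5)))³ = (-7*(0 + 5))³ = (-7*5)³ = (-35)³ = -42875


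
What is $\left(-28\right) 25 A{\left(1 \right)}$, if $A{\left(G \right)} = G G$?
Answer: $-700$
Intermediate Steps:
$A{\left(G \right)} = G^{2}$
$\left(-28\right) 25 A{\left(1 \right)} = \left(-28\right) 25 \cdot 1^{2} = \left(-700\right) 1 = -700$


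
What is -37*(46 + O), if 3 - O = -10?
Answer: -2183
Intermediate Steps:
O = 13 (O = 3 - 1*(-10) = 3 + 10 = 13)
-37*(46 + O) = -37*(46 + 13) = -37*59 = -2183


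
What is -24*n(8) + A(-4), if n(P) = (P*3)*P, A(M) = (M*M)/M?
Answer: -4612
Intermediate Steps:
A(M) = M (A(M) = M²/M = M)
n(P) = 3*P² (n(P) = (3*P)*P = 3*P²)
-24*n(8) + A(-4) = -72*8² - 4 = -72*64 - 4 = -24*192 - 4 = -4608 - 4 = -4612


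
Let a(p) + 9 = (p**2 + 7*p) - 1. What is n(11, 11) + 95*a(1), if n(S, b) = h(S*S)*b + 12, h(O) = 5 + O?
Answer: 1208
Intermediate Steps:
a(p) = -10 + p**2 + 7*p (a(p) = -9 + ((p**2 + 7*p) - 1) = -9 + (-1 + p**2 + 7*p) = -10 + p**2 + 7*p)
n(S, b) = 12 + b*(5 + S**2) (n(S, b) = (5 + S*S)*b + 12 = (5 + S**2)*b + 12 = b*(5 + S**2) + 12 = 12 + b*(5 + S**2))
n(11, 11) + 95*a(1) = (12 + 11*(5 + 11**2)) + 95*(-10 + 1**2 + 7*1) = (12 + 11*(5 + 121)) + 95*(-10 + 1 + 7) = (12 + 11*126) + 95*(-2) = (12 + 1386) - 190 = 1398 - 190 = 1208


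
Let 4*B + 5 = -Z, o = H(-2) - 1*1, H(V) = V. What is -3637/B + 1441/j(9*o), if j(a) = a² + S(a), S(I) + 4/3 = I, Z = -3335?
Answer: -8092153/3499830 ≈ -2.3122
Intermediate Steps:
S(I) = -4/3 + I
o = -3 (o = -2 - 1*1 = -2 - 1 = -3)
j(a) = -4/3 + a + a² (j(a) = a² + (-4/3 + a) = -4/3 + a + a²)
B = 1665/2 (B = -5/4 + (-1*(-3335))/4 = -5/4 + (¼)*3335 = -5/4 + 3335/4 = 1665/2 ≈ 832.50)
-3637/B + 1441/j(9*o) = -3637/1665/2 + 1441/(-4/3 + 9*(-3) + (9*(-3))²) = -3637*2/1665 + 1441/(-4/3 - 27 + (-27)²) = -7274/1665 + 1441/(-4/3 - 27 + 729) = -7274/1665 + 1441/(2102/3) = -7274/1665 + 1441*(3/2102) = -7274/1665 + 4323/2102 = -8092153/3499830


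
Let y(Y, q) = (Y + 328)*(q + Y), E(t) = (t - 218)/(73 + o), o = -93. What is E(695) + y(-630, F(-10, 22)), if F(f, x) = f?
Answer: 3865123/20 ≈ 1.9326e+5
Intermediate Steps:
E(t) = 109/10 - t/20 (E(t) = (t - 218)/(73 - 93) = (-218 + t)/(-20) = (-218 + t)*(-1/20) = 109/10 - t/20)
y(Y, q) = (328 + Y)*(Y + q)
E(695) + y(-630, F(-10, 22)) = (109/10 - 1/20*695) + ((-630)**2 + 328*(-630) + 328*(-10) - 630*(-10)) = (109/10 - 139/4) + (396900 - 206640 - 3280 + 6300) = -477/20 + 193280 = 3865123/20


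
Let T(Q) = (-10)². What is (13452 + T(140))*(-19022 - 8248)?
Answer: -369563040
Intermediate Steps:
T(Q) = 100
(13452 + T(140))*(-19022 - 8248) = (13452 + 100)*(-19022 - 8248) = 13552*(-27270) = -369563040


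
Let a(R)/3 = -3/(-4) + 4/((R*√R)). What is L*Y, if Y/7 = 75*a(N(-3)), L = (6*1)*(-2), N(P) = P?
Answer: -14175 - 8400*I*√3 ≈ -14175.0 - 14549.0*I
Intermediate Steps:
a(R) = 9/4 + 12/R^(3/2) (a(R) = 3*(-3/(-4) + 4/((R*√R))) = 3*(-3*(-¼) + 4/(R^(3/2))) = 3*(¾ + 4/R^(3/2)) = 9/4 + 12/R^(3/2))
L = -12 (L = 6*(-2) = -12)
Y = 4725/4 + 700*I*√3 (Y = 7*(75*(9/4 + 12/(-3)^(3/2))) = 7*(75*(9/4 + 12*(I*√3/9))) = 7*(75*(9/4 + 4*I*√3/3)) = 7*(675/4 + 100*I*√3) = 4725/4 + 700*I*√3 ≈ 1181.3 + 1212.4*I)
L*Y = -12*(4725/4 + 700*I*√3) = -14175 - 8400*I*√3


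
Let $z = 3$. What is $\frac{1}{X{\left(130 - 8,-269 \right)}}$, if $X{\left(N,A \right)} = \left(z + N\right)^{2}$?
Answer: $\frac{1}{15625} \approx 6.4 \cdot 10^{-5}$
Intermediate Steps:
$X{\left(N,A \right)} = \left(3 + N\right)^{2}$
$\frac{1}{X{\left(130 - 8,-269 \right)}} = \frac{1}{\left(3 + \left(130 - 8\right)\right)^{2}} = \frac{1}{\left(3 + 122\right)^{2}} = \frac{1}{125^{2}} = \frac{1}{15625}$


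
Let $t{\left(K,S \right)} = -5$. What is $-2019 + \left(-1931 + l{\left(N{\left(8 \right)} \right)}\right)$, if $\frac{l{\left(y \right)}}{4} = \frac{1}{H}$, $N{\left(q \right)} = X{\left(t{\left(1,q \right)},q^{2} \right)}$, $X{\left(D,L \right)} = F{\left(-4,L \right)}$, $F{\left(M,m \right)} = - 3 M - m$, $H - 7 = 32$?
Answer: $- \frac{154046}{39} \approx -3949.9$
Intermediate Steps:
$H = 39$ ($H = 7 + 32 = 39$)
$F{\left(M,m \right)} = - m - 3 M$
$X{\left(D,L \right)} = 12 - L$ ($X{\left(D,L \right)} = - L - -12 = - L + 12 = 12 - L$)
$N{\left(q \right)} = 12 - q^{2}$
$l{\left(y \right)} = \frac{4}{39}$
$-2019 + \left(-1931 + l{\left(N{\left(8 \right)} \right)}\right) = -2019 + \left(-1931 + \frac{4}{39}\right) = -2019 - \frac{75305}{39} = - \frac{154046}{39}$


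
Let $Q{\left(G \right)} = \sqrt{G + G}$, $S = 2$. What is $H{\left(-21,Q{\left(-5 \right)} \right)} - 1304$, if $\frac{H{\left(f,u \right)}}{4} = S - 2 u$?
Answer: $-1296 - 8 i \sqrt{10} \approx -1296.0 - 25.298 i$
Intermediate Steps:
$Q{\left(G \right)} = \sqrt{2} \sqrt{G}$ ($Q{\left(G \right)} = \sqrt{2 G} = \sqrt{2} \sqrt{G}$)
$H{\left(f,u \right)} = 8 - 8 u$ ($H{\left(f,u \right)} = 4 \left(2 - 2 u\right) = 8 - 8 u$)
$H{\left(-21,Q{\left(-5 \right)} \right)} - 1304 = \left(8 - 8 \sqrt{2} \sqrt{-5}\right) - 1304 = \left(8 - 8 \sqrt{2} i \sqrt{5}\right) - 1304 = \left(8 - 8 i \sqrt{10}\right) - 1304 = -1296 - 8 i \sqrt{10}$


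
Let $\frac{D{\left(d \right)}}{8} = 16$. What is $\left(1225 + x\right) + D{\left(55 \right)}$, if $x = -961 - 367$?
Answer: $25$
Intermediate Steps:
$D{\left(d \right)} = 128$ ($D{\left(d \right)} = 8 \cdot 16 = 128$)
$x = -1328$ ($x = -961 - 367 = -1328$)
$\left(1225 + x\right) + D{\left(55 \right)} = \left(1225 - 1328\right) + 128 = -103 + 128 = 25$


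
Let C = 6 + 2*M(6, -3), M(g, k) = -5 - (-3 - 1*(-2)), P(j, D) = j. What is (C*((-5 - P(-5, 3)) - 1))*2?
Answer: 4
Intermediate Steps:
M(g, k) = -4 (M(g, k) = -5 - (-3 + 2) = -5 - 1*(-1) = -5 + 1 = -4)
C = -2 (C = 6 + 2*(-4) = 6 - 8 = -2)
(C*((-5 - P(-5, 3)) - 1))*2 = -2*((-5 - 1*(-5)) - 1)*2 = -2*((-5 + 5) - 1)*2 = -2*(0 - 1)*2 = -2*(-1)*2 = 2*2 = 4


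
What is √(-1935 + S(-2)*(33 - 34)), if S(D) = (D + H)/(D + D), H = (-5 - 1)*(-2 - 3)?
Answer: 2*I*√482 ≈ 43.909*I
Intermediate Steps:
H = 30 (H = -6*(-5) = 30)
S(D) = (30 + D)/(2*D) (S(D) = (D + 30)/(D + D) = (30 + D)/((2*D)) = (30 + D)*(1/(2*D)) = (30 + D)/(2*D))
√(-1935 + S(-2)*(33 - 34)) = √(-1935 + ((½)*(30 - 2)/(-2))*(33 - 34)) = √(-1935 + ((½)*(-½)*28)*(-1)) = √(-1935 - 7*(-1)) = √(-1935 + 7) = √(-1928) = 2*I*√482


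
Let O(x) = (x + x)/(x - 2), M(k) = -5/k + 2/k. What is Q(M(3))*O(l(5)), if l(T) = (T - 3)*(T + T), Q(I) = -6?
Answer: -40/3 ≈ -13.333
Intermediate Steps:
M(k) = -3/k
l(T) = 2*T*(-3 + T) (l(T) = (-3 + T)*(2*T) = 2*T*(-3 + T))
O(x) = 2*x/(-2 + x) (O(x) = (2*x)/(-2 + x) = 2*x/(-2 + x))
Q(M(3))*O(l(5)) = -12*2*5*(-3 + 5)/(-2 + 2*5*(-3 + 5)) = -12*2*5*2/(-2 + 2*5*2) = -12*20/(-2 + 20) = -12*20/18 = -6*20/9 = -40/3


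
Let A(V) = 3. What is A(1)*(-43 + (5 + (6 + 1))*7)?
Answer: 123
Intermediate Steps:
A(1)*(-43 + (5 + (6 + 1))*7) = 3*(-43 + (5 + (6 + 1))*7) = 3*(-43 + (5 + 7)*7) = 3*(-43 + 12*7) = 3*(-43 + 84) = 3*41 = 123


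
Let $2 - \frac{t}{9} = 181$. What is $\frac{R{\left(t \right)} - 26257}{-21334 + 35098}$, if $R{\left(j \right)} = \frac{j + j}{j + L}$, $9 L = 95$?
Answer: $- \frac{189088415}{99128328} \approx -1.9075$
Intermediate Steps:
$L = \frac{95}{9}$ ($L = \frac{1}{9} \cdot 95 = \frac{95}{9} \approx 10.556$)
$t = -1611$ ($t = 18 - 1629 = -1611$)
$R{\left(j \right)} = \frac{2 j}{\frac{95}{9} + j}$ ($R{\left(j \right)} = \frac{j + j}{j + \frac{95}{9}} = \frac{2 j}{\frac{95}{9} + j}$)
$\frac{R{\left(t \right)} - 26257}{-21334 + 35098} = \frac{18 \left(-1611\right) \frac{1}{95 + 9 \left(-1611\right)} - 26257}{-21334 + 35098} = \frac{18 \left(-1611\right) \frac{1}{95 - 14499} - 26257}{13764} = \left(18 \left(-1611\right) \frac{1}{-14404} - 26257\right) \frac{1}{13764} = \left(18 \left(-1611\right) \left(- \frac{1}{14404}\right) - 26257\right) \frac{1}{13764} = \left(\frac{14499}{7202} - 26257\right) \frac{1}{13764} = \left(- \frac{189088415}{7202}\right) \frac{1}{13764} = - \frac{189088415}{99128328}$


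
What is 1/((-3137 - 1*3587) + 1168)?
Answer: -1/5556 ≈ -0.00017999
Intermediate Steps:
1/((-3137 - 1*3587) + 1168) = 1/((-3137 - 3587) + 1168) = 1/(-6724 + 1168) = 1/(-5556) = -1/5556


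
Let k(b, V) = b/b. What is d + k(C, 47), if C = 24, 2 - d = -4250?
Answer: 4253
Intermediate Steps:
d = 4252 (d = 2 - 1*(-4250) = 2 + 4250 = 4252)
k(b, V) = 1
d + k(C, 47) = 4252 + 1 = 4253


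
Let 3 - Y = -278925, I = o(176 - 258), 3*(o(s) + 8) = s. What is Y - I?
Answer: 836890/3 ≈ 2.7896e+5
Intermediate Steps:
o(s) = -8 + s/3
I = -106/3 (I = -8 + (176 - 258)/3 = -8 + (⅓)*(-82) = -8 - 82/3 = -106/3 ≈ -35.333)
Y = 278928 (Y = 3 - 1*(-278925) = 3 + 278925 = 278928)
Y - I = 278928 - 1*(-106/3) = 278928 + 106/3 = 836890/3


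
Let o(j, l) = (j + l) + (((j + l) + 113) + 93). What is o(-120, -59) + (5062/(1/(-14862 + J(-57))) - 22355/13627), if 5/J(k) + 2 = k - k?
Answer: -1025353430732/13627 ≈ -7.5244e+7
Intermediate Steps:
J(k) = -5/2 (J(k) = 5/(-2 + (k - k)) = 5/(-2 + 0) = 5/(-2) = 5*(-½) = -5/2)
o(j, l) = 206 + 2*j + 2*l (o(j, l) = (j + l) + ((113 + j + l) + 93) = (j + l) + (206 + j + l) = 206 + 2*j + 2*l)
o(-120, -59) + (5062/(1/(-14862 + J(-57))) - 22355/13627) = (206 + 2*(-120) + 2*(-59)) + (5062/(1/(-14862 - 5/2)) - 22355/13627) = (206 - 240 - 118) + (5062/(1/(-29729/2)) - 22355*1/13627) = -152 + (5062/(-2/29729) - 22355/13627) = -152 + (5062*(-29729/2) - 22355/13627) = -152 + (-75244099 - 22355/13627) = -152 - 1025351359428/13627 = -1025353430732/13627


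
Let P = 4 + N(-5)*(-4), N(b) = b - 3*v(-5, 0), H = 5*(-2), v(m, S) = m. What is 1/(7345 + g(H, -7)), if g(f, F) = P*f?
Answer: 1/7705 ≈ 0.00012979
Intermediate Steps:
H = -10
N(b) = 15 + b (N(b) = b - 3*(-5) = b + 15 = 15 + b)
P = -36 (P = 4 + (15 - 5)*(-4) = 4 + 10*(-4) = 4 - 40 = -36)
g(f, F) = -36*f
1/(7345 + g(H, -7)) = 1/(7345 - 36*(-10)) = 1/(7345 + 360) = 1/7705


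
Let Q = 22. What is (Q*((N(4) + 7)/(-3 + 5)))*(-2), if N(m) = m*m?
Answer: -506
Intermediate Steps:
N(m) = m²
(Q*((N(4) + 7)/(-3 + 5)))*(-2) = (22*((4² + 7)/(-3 + 5)))*(-2) = (22*((16 + 7)/2))*(-2) = (22*(23*(½)))*(-2) = (22*(23/2))*(-2) = 253*(-2) = -506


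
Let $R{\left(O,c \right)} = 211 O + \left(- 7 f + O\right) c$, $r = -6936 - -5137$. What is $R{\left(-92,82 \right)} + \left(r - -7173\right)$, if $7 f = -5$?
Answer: $-21172$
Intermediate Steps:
$r = -1799$ ($r = -6936 + 5137 = -1799$)
$f = - \frac{5}{7}$ ($f = \frac{1}{7} \left(-5\right) = - \frac{5}{7} \approx -0.71429$)
$R{\left(O,c \right)} = 211 O + c \left(5 + O\right)$ ($R{\left(O,c \right)} = 211 O + \left(\left(-7\right) \left(- \frac{5}{7}\right) + O\right) c = 211 O + \left(5 + O\right) c = 211 O + c \left(5 + O\right)$)
$R{\left(-92,82 \right)} + \left(r - -7173\right) = \left(5 \cdot 82 + 211 \left(-92\right) - 7544\right) - -5374 = \left(410 - 19412 - 7544\right) + \left(-1799 + 7173\right) = -26546 + 5374 = -21172$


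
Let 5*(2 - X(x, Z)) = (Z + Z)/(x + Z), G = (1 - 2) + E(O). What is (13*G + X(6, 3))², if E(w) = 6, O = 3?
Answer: 1006009/225 ≈ 4471.1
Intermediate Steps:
G = 5 (G = (1 - 2) + 6 = -1 + 6 = 5)
X(x, Z) = 2 - 2*Z/(5*(Z + x)) (X(x, Z) = 2 - (Z + Z)/(5*(x + Z)) = 2 - 2*Z/(5*(Z + x)))
(13*G + X(6, 3))² = (13*5 + (2*6 + (8/5)*3)/(3 + 6))² = (65 + (12 + 24/5)/9)² = (65 + (⅑)*(84/5))² = (65 + 28/15)² = (1003/15)² = 1006009/225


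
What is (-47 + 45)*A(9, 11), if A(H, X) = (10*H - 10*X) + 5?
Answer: 30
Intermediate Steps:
A(H, X) = 5 - 10*X + 10*H (A(H, X) = (-10*X + 10*H) + 5 = 5 - 10*X + 10*H)
(-47 + 45)*A(9, 11) = (-47 + 45)*(5 - 10*11 + 10*9) = -2*(5 - 110 + 90) = -2*(-15) = 30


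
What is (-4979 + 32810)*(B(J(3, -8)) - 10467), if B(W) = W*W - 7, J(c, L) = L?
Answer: -289720710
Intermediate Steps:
B(W) = -7 + W**2 (B(W) = W**2 - 7 = -7 + W**2)
(-4979 + 32810)*(B(J(3, -8)) - 10467) = (-4979 + 32810)*((-7 + (-8)**2) - 10467) = 27831*((-7 + 64) - 10467) = 27831*(57 - 10467) = 27831*(-10410) = -289720710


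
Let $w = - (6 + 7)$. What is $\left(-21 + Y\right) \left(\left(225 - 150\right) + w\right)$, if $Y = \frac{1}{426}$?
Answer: $- \frac{277295}{213} \approx -1301.9$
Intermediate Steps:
$w = -13$ ($w = \left(-1\right) 13 = -13$)
$Y = \frac{1}{426} \approx 0.0023474$
$\left(-21 + Y\right) \left(\left(225 - 150\right) + w\right) = \left(-21 + \frac{1}{426}\right) \left(\left(225 - 150\right) - 13\right) = - \frac{8945 \left(75 - 13\right)}{426} = \left(- \frac{8945}{426}\right) 62 = - \frac{277295}{213}$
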